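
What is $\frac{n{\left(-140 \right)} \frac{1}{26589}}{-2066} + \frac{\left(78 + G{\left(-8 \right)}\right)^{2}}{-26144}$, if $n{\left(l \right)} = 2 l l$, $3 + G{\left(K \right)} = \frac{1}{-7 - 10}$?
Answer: $- \frac{11182051193453}{51881462715048} \approx -0.21553$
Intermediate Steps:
$G{\left(K \right)} = - \frac{52}{17}$ ($G{\left(K \right)} = -3 + \frac{1}{-7 - 10} = -3 + \frac{1}{-17} = -3 - \frac{1}{17} = - \frac{52}{17}$)
$n{\left(l \right)} = 2 l^{2}$
$\frac{n{\left(-140 \right)} \frac{1}{26589}}{-2066} + \frac{\left(78 + G{\left(-8 \right)}\right)^{2}}{-26144} = \frac{2 \left(-140\right)^{2} \cdot \frac{1}{26589}}{-2066} + \frac{\left(78 - \frac{52}{17}\right)^{2}}{-26144} = 2 \cdot 19600 \cdot \frac{1}{26589} \left(- \frac{1}{2066}\right) + \left(\frac{1274}{17}\right)^{2} \left(- \frac{1}{26144}\right) = 39200 \cdot \frac{1}{26589} \left(- \frac{1}{2066}\right) + \frac{1623076}{289} \left(- \frac{1}{26144}\right) = \frac{39200}{26589} \left(- \frac{1}{2066}\right) - \frac{405769}{1888904} = - \frac{19600}{27466437} - \frac{405769}{1888904} = - \frac{11182051193453}{51881462715048}$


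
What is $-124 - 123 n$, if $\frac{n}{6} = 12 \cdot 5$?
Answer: $-44404$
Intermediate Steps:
$n = 360$ ($n = 6 \cdot 12 \cdot 5 = 6 \cdot 60 = 360$)
$-124 - 123 n = -124 - 44280 = -44404$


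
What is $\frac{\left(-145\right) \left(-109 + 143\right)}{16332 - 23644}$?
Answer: $\frac{2465}{3656} \approx 0.67423$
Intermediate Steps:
$\frac{\left(-145\right) \left(-109 + 143\right)}{16332 - 23644} = \frac{\left(-145\right) 34}{16332 - 23644} = - \frac{4930}{-7312} = \left(-4930\right) \left(- \frac{1}{7312}\right) = \frac{2465}{3656}$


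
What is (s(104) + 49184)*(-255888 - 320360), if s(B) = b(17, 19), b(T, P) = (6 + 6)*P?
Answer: -28473566176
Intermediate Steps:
b(T, P) = 12*P
s(B) = 228 (s(B) = 12*19 = 228)
(s(104) + 49184)*(-255888 - 320360) = (228 + 49184)*(-255888 - 320360) = 49412*(-576248) = -28473566176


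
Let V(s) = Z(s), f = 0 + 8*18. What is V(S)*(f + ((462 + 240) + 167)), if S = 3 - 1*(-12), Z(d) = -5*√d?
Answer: -5065*√15 ≈ -19617.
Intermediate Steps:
f = 144 (f = 0 + 144 = 144)
S = 15 (S = 3 + 12 = 15)
V(s) = -5*√s
V(S)*(f + ((462 + 240) + 167)) = (-5*√15)*(144 + ((462 + 240) + 167)) = (-5*√15)*(144 + (702 + 167)) = (-5*√15)*(144 + 869) = -5*√15*1013 = -5065*√15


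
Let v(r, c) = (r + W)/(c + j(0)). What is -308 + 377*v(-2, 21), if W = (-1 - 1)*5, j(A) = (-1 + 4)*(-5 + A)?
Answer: -1062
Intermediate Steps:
j(A) = -15 + 3*A (j(A) = 3*(-5 + A) = -15 + 3*A)
W = -10 (W = -2*5 = -10)
v(r, c) = (-10 + r)/(-15 + c) (v(r, c) = (r - 10)/(c + (-15 + 3*0)) = (-10 + r)/(c + (-15 + 0)) = (-10 + r)/(c - 15) = (-10 + r)/(-15 + c))
-308 + 377*v(-2, 21) = -308 + 377*((-10 - 2)/(-15 + 21)) = -308 + 377*(-12/6) = -308 + 377*((⅙)*(-12)) = -308 + 377*(-2) = -308 - 754 = -1062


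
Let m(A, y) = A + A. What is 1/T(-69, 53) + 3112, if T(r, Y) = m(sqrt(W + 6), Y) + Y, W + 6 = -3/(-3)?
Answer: 171161/55 ≈ 3112.0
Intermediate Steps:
W = -5 (W = -6 - 3/(-3) = -6 - 3*(-1/3) = -6 + 1 = -5)
m(A, y) = 2*A
T(r, Y) = 2 + Y (T(r, Y) = 2*sqrt(-5 + 6) + Y = 2*sqrt(1) + Y = 2*1 + Y = 2 + Y)
1/T(-69, 53) + 3112 = 1/(2 + 53) + 3112 = 1/55 + 3112 = 171161/55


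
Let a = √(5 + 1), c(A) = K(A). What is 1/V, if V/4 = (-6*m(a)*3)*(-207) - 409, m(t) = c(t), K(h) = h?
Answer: 409/332524700 + 1863*√6/166262350 ≈ 2.8677e-5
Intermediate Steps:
c(A) = A
a = √6 ≈ 2.4495
m(t) = t
V = -1636 + 14904*√6 (V = 4*((-6*√6*3)*(-207) - 409) = 4*(-18*√6*(-207) - 409) = 4*(3726*√6 - 409) = 4*(-409 + 3726*√6) = -1636 + 14904*√6 ≈ 34871.)
1/V = 1/(-1636 + 14904*√6)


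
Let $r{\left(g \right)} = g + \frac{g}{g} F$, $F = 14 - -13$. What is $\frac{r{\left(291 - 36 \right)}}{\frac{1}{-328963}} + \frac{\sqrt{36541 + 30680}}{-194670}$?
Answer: $-92767566 - \frac{\sqrt{7469}}{64890} \approx -9.2768 \cdot 10^{7}$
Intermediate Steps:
$F = 27$ ($F = 14 + 13 = 27$)
$r{\left(g \right)} = 27 + g$ ($r{\left(g \right)} = g + \frac{g}{g} 27 = g + 1 \cdot 27 = g + 27 = 27 + g$)
$\frac{r{\left(291 - 36 \right)}}{\frac{1}{-328963}} + \frac{\sqrt{36541 + 30680}}{-194670} = \frac{27 + \left(291 - 36\right)}{\frac{1}{-328963}} + \frac{\sqrt{36541 + 30680}}{-194670} = \frac{27 + 255}{- \frac{1}{328963}} + \sqrt{67221} \left(- \frac{1}{194670}\right) = 282 \left(-328963\right) + 3 \sqrt{7469} \left(- \frac{1}{194670}\right) = -92767566 - \frac{\sqrt{7469}}{64890}$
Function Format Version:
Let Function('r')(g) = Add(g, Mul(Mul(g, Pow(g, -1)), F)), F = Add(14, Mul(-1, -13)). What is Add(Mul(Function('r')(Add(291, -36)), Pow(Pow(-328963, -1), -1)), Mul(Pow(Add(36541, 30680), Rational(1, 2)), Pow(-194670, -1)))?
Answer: Add(-92767566, Mul(Rational(-1, 64890), Pow(7469, Rational(1, 2)))) ≈ -9.2768e+7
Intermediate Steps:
F = 27 (F = Add(14, 13) = 27)
Function('r')(g) = Add(27, g) (Function('r')(g) = Add(g, Mul(Mul(g, Pow(g, -1)), 27)) = Add(g, Mul(1, 27)) = Add(g, 27) = Add(27, g))
Add(Mul(Function('r')(Add(291, -36)), Pow(Pow(-328963, -1), -1)), Mul(Pow(Add(36541, 30680), Rational(1, 2)), Pow(-194670, -1))) = Add(Mul(Add(27, Add(291, -36)), Pow(Pow(-328963, -1), -1)), Mul(Pow(Add(36541, 30680), Rational(1, 2)), Pow(-194670, -1))) = Add(Mul(Add(27, 255), Pow(Rational(-1, 328963), -1)), Mul(Pow(67221, Rational(1, 2)), Rational(-1, 194670))) = Add(Mul(282, -328963), Mul(Mul(3, Pow(7469, Rational(1, 2))), Rational(-1, 194670))) = Add(-92767566, Mul(Rational(-1, 64890), Pow(7469, Rational(1, 2))))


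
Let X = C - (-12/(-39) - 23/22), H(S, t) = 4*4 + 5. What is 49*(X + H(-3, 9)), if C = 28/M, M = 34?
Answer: 5374957/4862 ≈ 1105.5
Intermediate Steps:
C = 14/17 (C = 28/34 = 28*(1/34) = 14/17 ≈ 0.82353)
H(S, t) = 21 (H(S, t) = 16 + 5 = 21)
X = 7591/4862 (X = 14/17 - (-12/(-39) - 23/22) = 14/17 - (-12*(-1/39) - 23*1/22) = 14/17 - (4/13 - 23/22) = 14/17 - 1*(-211/286) = 14/17 + 211/286 = 7591/4862 ≈ 1.5613)
49*(X + H(-3, 9)) = 49*(7591/4862 + 21) = 49*(109693/4862) = 5374957/4862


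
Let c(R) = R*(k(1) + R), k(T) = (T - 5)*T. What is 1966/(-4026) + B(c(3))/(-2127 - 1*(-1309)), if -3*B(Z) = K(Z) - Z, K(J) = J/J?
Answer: -400705/823317 ≈ -0.48670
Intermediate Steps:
k(T) = T*(-5 + T) (k(T) = (-5 + T)*T = T*(-5 + T))
c(R) = R*(-4 + R) (c(R) = R*(1*(-5 + 1) + R) = R*(1*(-4) + R) = R*(-4 + R))
K(J) = 1
B(Z) = -⅓ + Z/3 (B(Z) = -(1 - Z)/3 = -⅓ + Z/3)
1966/(-4026) + B(c(3))/(-2127 - 1*(-1309)) = 1966/(-4026) + (-⅓ + (3*(-4 + 3))/3)/(-2127 - 1*(-1309)) = 1966*(-1/4026) + (-⅓ + (3*(-1))/3)/(-2127 + 1309) = -983/2013 + (-⅓ + (⅓)*(-3))/(-818) = -983/2013 + (-⅓ - 1)*(-1/818) = -983/2013 - 4/3*(-1/818) = -983/2013 + 2/1227 = -400705/823317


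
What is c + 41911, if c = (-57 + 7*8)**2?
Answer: 41912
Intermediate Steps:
c = 1 (c = (-57 + 56)**2 = (-1)**2 = 1)
c + 41911 = 1 + 41911 = 41912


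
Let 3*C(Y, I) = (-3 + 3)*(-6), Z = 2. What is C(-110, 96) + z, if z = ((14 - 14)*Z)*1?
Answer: 0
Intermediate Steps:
C(Y, I) = 0 (C(Y, I) = ((-3 + 3)*(-6))/3 = (0*(-6))/3 = (⅓)*0 = 0)
z = 0 (z = ((14 - 14)*2)*1 = (0*2)*1 = 0*1 = 0)
C(-110, 96) + z = 0 + 0 = 0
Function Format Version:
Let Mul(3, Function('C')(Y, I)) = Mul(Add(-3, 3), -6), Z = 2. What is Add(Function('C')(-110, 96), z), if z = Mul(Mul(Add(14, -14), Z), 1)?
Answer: 0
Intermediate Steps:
Function('C')(Y, I) = 0 (Function('C')(Y, I) = Mul(Rational(1, 3), Mul(Add(-3, 3), -6)) = Mul(Rational(1, 3), Mul(0, -6)) = Mul(Rational(1, 3), 0) = 0)
z = 0 (z = Mul(Mul(Add(14, -14), 2), 1) = Mul(Mul(0, 2), 1) = Mul(0, 1) = 0)
Add(Function('C')(-110, 96), z) = Add(0, 0) = 0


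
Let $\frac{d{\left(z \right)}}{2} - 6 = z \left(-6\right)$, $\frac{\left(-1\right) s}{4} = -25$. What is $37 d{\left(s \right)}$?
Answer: $-43956$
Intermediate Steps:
$s = 100$ ($s = \left(-4\right) \left(-25\right) = 100$)
$d{\left(z \right)} = 12 - 12 z$ ($d{\left(z \right)} = 12 + 2 z \left(-6\right) = 12 + 2 \left(- 6 z\right) = 12 - 12 z$)
$37 d{\left(s \right)} = 37 \left(12 - 1200\right) = 37 \left(-1188\right) = -43956$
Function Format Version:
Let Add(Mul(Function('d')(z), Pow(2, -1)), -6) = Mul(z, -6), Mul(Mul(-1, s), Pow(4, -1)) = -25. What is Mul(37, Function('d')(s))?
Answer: -43956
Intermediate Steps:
s = 100 (s = Mul(-4, -25) = 100)
Function('d')(z) = Add(12, Mul(-12, z)) (Function('d')(z) = Add(12, Mul(2, Mul(z, -6))) = Add(12, Mul(2, Mul(-6, z))) = Add(12, Mul(-12, z)))
Mul(37, Function('d')(s)) = Mul(37, Add(12, Mul(-12, 100))) = Mul(37, Add(12, -1200)) = Mul(37, -1188) = -43956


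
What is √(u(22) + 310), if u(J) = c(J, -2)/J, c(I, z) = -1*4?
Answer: 4*√2343/11 ≈ 17.602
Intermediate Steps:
c(I, z) = -4
u(J) = -4/J
√(u(22) + 310) = √(-4/22 + 310) = √(-4*1/22 + 310) = √(-2/11 + 310) = √(3408/11) = 4*√2343/11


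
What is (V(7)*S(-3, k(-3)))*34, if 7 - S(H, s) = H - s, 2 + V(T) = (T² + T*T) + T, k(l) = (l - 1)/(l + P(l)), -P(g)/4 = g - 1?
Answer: 441252/13 ≈ 33942.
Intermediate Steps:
P(g) = 4 - 4*g (P(g) = -4*(g - 1) = -4*(-1 + g) = 4 - 4*g)
k(l) = (-1 + l)/(4 - 3*l) (k(l) = (l - 1)/(l + (4 - 4*l)) = (-1 + l)/(4 - 3*l))
V(T) = -2 + T + 2*T² (V(T) = -2 + ((T² + T*T) + T) = -2 + ((T² + T²) + T) = -2 + (2*T² + T) = -2 + (T + 2*T²) = -2 + T + 2*T²)
S(H, s) = 7 + s - H (S(H, s) = 7 - (H - s) = 7 + (s - H) = 7 + s - H)
(V(7)*S(-3, k(-3)))*34 = ((-2 + 7 + 2*7²)*(7 + (1 - 1*(-3))/(-4 + 3*(-3)) - 1*(-3)))*34 = ((-2 + 7 + 2*49)*(7 + (1 + 3)/(-4 - 9) + 3))*34 = ((-2 + 7 + 98)*(7 + 4/(-13) + 3))*34 = (103*(7 - 1/13*4 + 3))*34 = (103*(7 - 4/13 + 3))*34 = (103*(126/13))*34 = (12978/13)*34 = 441252/13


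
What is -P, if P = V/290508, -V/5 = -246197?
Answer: -1230985/290508 ≈ -4.2374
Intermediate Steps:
V = 1230985 (V = -5*(-246197) = 1230985)
P = 1230985/290508 ≈ 4.2374
-P = -1*1230985/290508 = -1230985/290508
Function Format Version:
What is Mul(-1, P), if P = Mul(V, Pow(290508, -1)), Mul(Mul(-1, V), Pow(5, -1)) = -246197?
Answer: Rational(-1230985, 290508) ≈ -4.2374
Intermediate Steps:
V = 1230985 (V = Mul(-5, -246197) = 1230985)
P = Rational(1230985, 290508) (P = Mul(1230985, Pow(290508, -1)) = Mul(1230985, Rational(1, 290508)) = Rational(1230985, 290508) ≈ 4.2374)
Mul(-1, P) = Mul(-1, Rational(1230985, 290508)) = Rational(-1230985, 290508)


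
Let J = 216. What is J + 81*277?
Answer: 22653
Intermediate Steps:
J + 81*277 = 216 + 81*277 = 216 + 22437 = 22653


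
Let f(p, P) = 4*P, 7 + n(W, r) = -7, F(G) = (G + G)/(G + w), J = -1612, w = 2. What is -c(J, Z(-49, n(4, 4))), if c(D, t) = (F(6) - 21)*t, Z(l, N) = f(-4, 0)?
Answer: 0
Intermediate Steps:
F(G) = 2*G/(2 + G) (F(G) = (G + G)/(G + 2) = (2*G)/(2 + G) = 2*G/(2 + G))
n(W, r) = -14 (n(W, r) = -7 - 7 = -14)
Z(l, N) = 0 (Z(l, N) = 4*0 = 0)
c(D, t) = -39*t/2 (c(D, t) = (2*6/(2 + 6) - 21)*t = (2*6/8 - 21)*t = (2*6*(⅛) - 21)*t = (3/2 - 21)*t = -39*t/2)
-c(J, Z(-49, n(4, 4))) = -(-39)*0/2 = -1*0 = 0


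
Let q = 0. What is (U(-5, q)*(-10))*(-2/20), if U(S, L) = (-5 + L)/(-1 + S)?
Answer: ⅚ ≈ 0.83333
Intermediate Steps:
U(S, L) = (-5 + L)/(-1 + S)
(U(-5, q)*(-10))*(-2/20) = (((-5 + 0)/(-1 - 5))*(-10))*(-2/20) = ((-5/(-6))*(-10))*(-2*1/20) = (-⅙*(-5)*(-10))*(-⅒) = ((⅚)*(-10))*(-⅒) = -25/3*(-⅒) = ⅚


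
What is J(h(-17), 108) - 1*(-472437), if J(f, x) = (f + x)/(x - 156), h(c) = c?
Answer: 22676885/48 ≈ 4.7244e+5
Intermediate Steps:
J(f, x) = (f + x)/(-156 + x)
J(h(-17), 108) - 1*(-472437) = (-17 + 108)/(-156 + 108) - 1*(-472437) = 91/(-48) + 472437 = -1/48*91 + 472437 = -91/48 + 472437 = 22676885/48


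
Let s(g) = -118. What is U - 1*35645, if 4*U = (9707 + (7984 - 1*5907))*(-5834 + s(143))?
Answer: -17570237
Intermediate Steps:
U = -17534592 (U = ((9707 + (7984 - 1*5907))*(-5834 - 118))/4 = ((9707 + (7984 - 5907))*(-5952))/4 = ((9707 + 2077)*(-5952))/4 = (11784*(-5952))/4 = (¼)*(-70138368) = -17534592)
U - 1*35645 = -17534592 - 1*35645 = -17534592 - 35645 = -17570237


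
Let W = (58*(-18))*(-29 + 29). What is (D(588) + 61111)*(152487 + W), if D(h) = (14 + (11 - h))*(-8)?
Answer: 10005434505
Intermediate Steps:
W = 0 (W = -1044*0 = 0)
D(h) = -200 + 8*h (D(h) = (25 - h)*(-8) = -200 + 8*h)
(D(588) + 61111)*(152487 + W) = ((-200 + 8*588) + 61111)*(152487 + 0) = ((-200 + 4704) + 61111)*152487 = (4504 + 61111)*152487 = 65615*152487 = 10005434505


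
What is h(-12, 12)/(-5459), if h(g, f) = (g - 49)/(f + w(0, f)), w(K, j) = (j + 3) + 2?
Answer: 61/158311 ≈ 0.00038532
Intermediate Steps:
w(K, j) = 5 + j (w(K, j) = (3 + j) + 2 = 5 + j)
h(g, f) = (-49 + g)/(5 + 2*f) (h(g, f) = (g - 49)/(f + (5 + f)) = (-49 + g)/(5 + 2*f))
h(-12, 12)/(-5459) = ((-49 - 12)/(5 + 2*12))/(-5459) = (-61/(5 + 24))*(-1/5459) = (-61/29)*(-1/5459) = ((1/29)*(-61))*(-1/5459) = -61/29*(-1/5459) = 61/158311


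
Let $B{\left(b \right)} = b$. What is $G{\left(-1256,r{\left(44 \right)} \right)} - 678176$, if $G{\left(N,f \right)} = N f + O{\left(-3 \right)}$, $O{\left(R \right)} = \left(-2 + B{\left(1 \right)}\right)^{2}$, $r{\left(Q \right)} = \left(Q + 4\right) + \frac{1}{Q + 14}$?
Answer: $- \frac{21416055}{29} \approx -7.3849 \cdot 10^{5}$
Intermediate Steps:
$r{\left(Q \right)} = 4 + Q + \frac{1}{14 + Q}$ ($r{\left(Q \right)} = \left(4 + Q\right) + \frac{1}{14 + Q} = 4 + Q + \frac{1}{14 + Q}$)
$O{\left(R \right)} = 1$ ($O{\left(R \right)} = \left(-2 + 1\right)^{2} = \left(-1\right)^{2} = 1$)
$G{\left(N,f \right)} = 1 + N f$ ($G{\left(N,f \right)} = N f + 1 = 1 + N f$)
$G{\left(-1256,r{\left(44 \right)} \right)} - 678176 = \left(1 - 1256 \frac{57 + 44^{2} + 18 \cdot 44}{14 + 44}\right) - 678176 = \left(1 - 1256 \frac{57 + 1936 + 792}{58}\right) - 678176 = \left(1 - 1256 \cdot \frac{1}{58} \cdot 2785\right) - 678176 = \left(1 - \frac{1748980}{29}\right) - 678176 = - \frac{1748951}{29} - 678176 = - \frac{21416055}{29}$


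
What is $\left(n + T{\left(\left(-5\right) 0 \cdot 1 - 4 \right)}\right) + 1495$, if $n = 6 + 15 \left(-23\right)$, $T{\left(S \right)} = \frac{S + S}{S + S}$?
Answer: $1157$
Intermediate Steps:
$T{\left(S \right)} = 1$ ($T{\left(S \right)} = \frac{2 S}{2 S} = 2 S \frac{1}{2 S} = 1$)
$n = -339$ ($n = 6 - 345 = -339$)
$\left(n + T{\left(\left(-5\right) 0 \cdot 1 - 4 \right)}\right) + 1495 = \left(-339 + 1\right) + 1495 = -338 + 1495 = 1157$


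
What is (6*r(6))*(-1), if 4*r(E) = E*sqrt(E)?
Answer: -9*sqrt(6) ≈ -22.045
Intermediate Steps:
r(E) = E**(3/2)/4 (r(E) = (E*sqrt(E))/4 = E**(3/2)/4)
(6*r(6))*(-1) = (6*(6**(3/2)/4))*(-1) = (6*((6*sqrt(6))/4))*(-1) = (6*(3*sqrt(6)/2))*(-1) = (9*sqrt(6))*(-1) = -9*sqrt(6)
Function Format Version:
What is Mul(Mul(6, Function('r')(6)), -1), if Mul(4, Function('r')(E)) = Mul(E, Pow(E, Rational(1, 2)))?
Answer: Mul(-9, Pow(6, Rational(1, 2))) ≈ -22.045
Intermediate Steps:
Function('r')(E) = Mul(Rational(1, 4), Pow(E, Rational(3, 2))) (Function('r')(E) = Mul(Rational(1, 4), Mul(E, Pow(E, Rational(1, 2)))) = Mul(Rational(1, 4), Pow(E, Rational(3, 2))))
Mul(Mul(6, Function('r')(6)), -1) = Mul(Mul(6, Mul(Rational(1, 4), Pow(6, Rational(3, 2)))), -1) = Mul(Mul(6, Mul(Rational(1, 4), Mul(6, Pow(6, Rational(1, 2))))), -1) = Mul(Mul(6, Mul(Rational(3, 2), Pow(6, Rational(1, 2)))), -1) = Mul(Mul(9, Pow(6, Rational(1, 2))), -1) = Mul(-9, Pow(6, Rational(1, 2)))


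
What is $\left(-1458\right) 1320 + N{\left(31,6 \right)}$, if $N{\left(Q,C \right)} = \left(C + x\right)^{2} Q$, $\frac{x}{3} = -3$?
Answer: $-1924281$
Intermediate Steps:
$x = -9$ ($x = 3 \left(-3\right) = -9$)
$N{\left(Q,C \right)} = Q \left(-9 + C\right)^{2}$ ($N{\left(Q,C \right)} = \left(C - 9\right)^{2} Q = \left(-9 + C\right)^{2} Q = Q \left(-9 + C\right)^{2}$)
$\left(-1458\right) 1320 + N{\left(31,6 \right)} = \left(-1458\right) 1320 + 31 \left(-9 + 6\right)^{2} = -1924560 + 31 \left(-3\right)^{2} = -1924560 + 31 \cdot 9 = -1924560 + 279 = -1924281$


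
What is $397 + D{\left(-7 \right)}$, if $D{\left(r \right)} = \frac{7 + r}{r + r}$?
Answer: $397$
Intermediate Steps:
$D{\left(r \right)} = \frac{7 + r}{2 r}$
$397 + D{\left(-7 \right)} = 397 + \frac{7 - 7}{2 \left(-7\right)} = 397 + \frac{1}{2} \left(- \frac{1}{7}\right) 0 = 397 + 0 = 397$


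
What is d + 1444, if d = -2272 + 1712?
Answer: 884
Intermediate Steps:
d = -560
d + 1444 = -560 + 1444 = 884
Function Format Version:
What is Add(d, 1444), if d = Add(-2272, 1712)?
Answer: 884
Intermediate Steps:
d = -560
Add(d, 1444) = Add(-560, 1444) = 884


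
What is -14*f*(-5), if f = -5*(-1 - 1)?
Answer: 700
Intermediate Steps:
f = 10 (f = -5*(-2) = 10)
-14*f*(-5) = -14*10*(-5) = -140*(-5) = 700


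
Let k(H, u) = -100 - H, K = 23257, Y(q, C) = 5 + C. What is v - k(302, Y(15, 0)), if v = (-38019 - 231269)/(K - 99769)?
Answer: 3878389/9564 ≈ 405.52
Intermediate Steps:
v = 33661/9564 (v = (-38019 - 231269)/(23257 - 99769) = -269288/(-76512) = -269288*(-1/76512) = 33661/9564 ≈ 3.5196)
v - k(302, Y(15, 0)) = 33661/9564 - (-100 - 1*302) = 33661/9564 - (-100 - 302) = 33661/9564 - 1*(-402) = 33661/9564 + 402 = 3878389/9564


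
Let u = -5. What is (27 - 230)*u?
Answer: 1015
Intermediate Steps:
(27 - 230)*u = (27 - 230)*(-5) = -203*(-5) = 1015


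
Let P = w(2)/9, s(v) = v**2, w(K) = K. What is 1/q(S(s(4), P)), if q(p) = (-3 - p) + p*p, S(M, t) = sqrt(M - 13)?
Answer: -sqrt(3)/3 ≈ -0.57735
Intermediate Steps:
P = 2/9 ≈ 0.22222
S(M, t) = sqrt(-13 + M)
q(p) = -3 + p**2 - p (q(p) = (-3 - p) + p**2 = -3 + p**2 - p)
1/q(S(s(4), P)) = 1/(-3 + (sqrt(-13 + 4**2))**2 - sqrt(-13 + 4**2)) = 1/(-3 + (sqrt(-13 + 16))**2 - sqrt(-13 + 16)) = 1/(-3 + (sqrt(3))**2 - sqrt(3)) = 1/(-3 + 3 - sqrt(3)) = 1/(-sqrt(3)) = -sqrt(3)/3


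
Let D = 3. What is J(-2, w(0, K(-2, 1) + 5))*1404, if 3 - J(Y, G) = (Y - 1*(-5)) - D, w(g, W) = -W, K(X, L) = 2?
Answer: 4212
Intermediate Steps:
J(Y, G) = 1 - Y (J(Y, G) = 3 - ((Y - 1*(-5)) - 1*3) = 3 - ((Y + 5) - 3) = 3 - ((5 + Y) - 3) = 3 - (2 + Y) = 3 + (-2 - Y) = 1 - Y)
J(-2, w(0, K(-2, 1) + 5))*1404 = (1 - 1*(-2))*1404 = (1 + 2)*1404 = 3*1404 = 4212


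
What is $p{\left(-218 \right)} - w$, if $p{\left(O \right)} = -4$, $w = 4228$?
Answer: $-4232$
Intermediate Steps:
$p{\left(-218 \right)} - w = -4 - 4228 = -4232$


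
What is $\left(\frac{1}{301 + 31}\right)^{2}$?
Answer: $\frac{1}{110224} \approx 9.0724 \cdot 10^{-6}$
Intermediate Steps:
$\left(\frac{1}{301 + 31}\right)^{2} = \left(\frac{1}{332}\right)^{2} = \frac{1}{110224}$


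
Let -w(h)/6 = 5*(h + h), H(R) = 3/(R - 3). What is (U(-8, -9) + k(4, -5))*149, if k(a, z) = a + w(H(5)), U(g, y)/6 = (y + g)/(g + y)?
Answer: -11920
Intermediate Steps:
H(R) = 3/(-3 + R)
w(h) = -60*h (w(h) = -30*(h + h) = -30*2*h = -60*h)
U(g, y) = 6 (U(g, y) = 6*((y + g)/(g + y)) = 6*((g + y)/(g + y)) = 6*1 = 6)
k(a, z) = -90 + a (k(a, z) = a - 180/(-3 + 5) = a - 180/2 = a - 60*3/2 = a - 90 = -90 + a)
(U(-8, -9) + k(4, -5))*149 = (6 + (-90 + 4))*149 = (6 - 86)*149 = -80*149 = -11920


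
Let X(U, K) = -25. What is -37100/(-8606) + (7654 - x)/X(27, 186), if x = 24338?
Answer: 72255002/107575 ≈ 671.67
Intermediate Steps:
-37100/(-8606) + (7654 - x)/X(27, 186) = -37100/(-8606) + (7654 - 1*24338)/(-25) = -37100*(-1/8606) + (7654 - 24338)*(-1/25) = 18550/4303 - 16684*(-1/25) = 18550/4303 + 16684/25 = 72255002/107575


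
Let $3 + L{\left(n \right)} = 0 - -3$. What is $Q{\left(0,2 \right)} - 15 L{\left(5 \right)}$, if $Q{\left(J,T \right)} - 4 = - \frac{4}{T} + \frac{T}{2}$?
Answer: $3$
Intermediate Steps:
$Q{\left(J,T \right)} = 4 + \frac{T}{2} - \frac{4}{T}$ ($Q{\left(J,T \right)} = 4 + \left(- \frac{4}{T} + \frac{T}{2}\right) = 4 + \left(\frac{T}{2} - \frac{4}{T}\right) = 4 + \frac{T}{2} - \frac{4}{T}$)
$L{\left(n \right)} = 0$ ($L{\left(n \right)} = -3 + \left(0 - -3\right) = -3 + \left(0 + 3\right) = -3 + 3 = 0$)
$Q{\left(0,2 \right)} - 15 L{\left(5 \right)} = \left(4 + \frac{1}{2} \cdot 2 - \frac{4}{2}\right) - 0 = \left(4 + 1 - 2\right) + 0 = 3 + 0 = 3$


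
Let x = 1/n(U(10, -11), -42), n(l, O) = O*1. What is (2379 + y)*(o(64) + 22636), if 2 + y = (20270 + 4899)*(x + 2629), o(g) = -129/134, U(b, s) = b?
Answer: 8429533058735165/5628 ≈ 1.4978e+12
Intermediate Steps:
o(g) = -129/134 (o(g) = -129*1/134 = -129/134)
n(l, O) = O
x = -1/42 (x = 1/(-42) = -1/42 ≈ -0.023810)
y = 2779085389/42 (y = -2 + (20270 + 4899)*(-1/42 + 2629) = -2 + 25169*(110417/42) = -2 + 2779085473/42 = 2779085389/42 ≈ 6.6169e+7)
(2379 + y)*(o(64) + 22636) = (2379 + 2779085389/42)*(-129/134 + 22636) = (2779185307/42)*(3033095/134) = 8429533058735165/5628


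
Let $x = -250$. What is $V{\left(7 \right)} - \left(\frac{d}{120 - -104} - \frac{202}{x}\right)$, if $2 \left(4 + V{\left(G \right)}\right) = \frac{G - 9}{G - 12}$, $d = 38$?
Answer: $- \frac{66887}{14000} \approx -4.7776$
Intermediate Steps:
$V{\left(G \right)} = -4 + \frac{-9 + G}{2 \left(-12 + G\right)}$ ($V{\left(G \right)} = -4 + \frac{\left(G - 9\right) \frac{1}{G - 12}}{2} = -4 + \frac{\left(-9 + G\right) \frac{1}{-12 + G}}{2} = -4 + \frac{\frac{1}{-12 + G} \left(-9 + G\right)}{2} = -4 + \frac{-9 + G}{2 \left(-12 + G\right)}$)
$V{\left(7 \right)} - \left(\frac{d}{120 - -104} - \frac{202}{x}\right) = \frac{87 - 49}{2 \left(-12 + 7\right)} - \left(\frac{38}{120 - -104} - \frac{202}{-250}\right) = \frac{87 - 49}{2 \left(-5\right)} - \left(\frac{38}{120 + 104} - - \frac{101}{125}\right) = \frac{1}{2} \left(- \frac{1}{5}\right) 38 - \left(\frac{38}{224} + \frac{101}{125}\right) = - \frac{19}{5} - \left(38 \cdot \frac{1}{224} + \frac{101}{125}\right) = - \frac{19}{5} - \left(\frac{19}{112} + \frac{101}{125}\right) = - \frac{19}{5} - \frac{13687}{14000} = - \frac{66887}{14000}$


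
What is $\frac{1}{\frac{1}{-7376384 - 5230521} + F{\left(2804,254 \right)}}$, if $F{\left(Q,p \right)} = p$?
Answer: $\frac{12606905}{3202153869} \approx 0.003937$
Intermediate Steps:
$\frac{1}{\frac{1}{-7376384 - 5230521} + F{\left(2804,254 \right)}} = \frac{1}{\frac{1}{-7376384 - 5230521} + 254} = \frac{1}{\frac{1}{-12606905} + 254} = \frac{1}{- \frac{1}{12606905} + 254} = \frac{1}{\frac{3202153869}{12606905}} = \frac{12606905}{3202153869}$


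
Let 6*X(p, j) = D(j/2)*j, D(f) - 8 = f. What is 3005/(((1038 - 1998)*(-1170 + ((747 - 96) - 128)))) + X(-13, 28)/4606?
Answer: 1108705/40869696 ≈ 0.027128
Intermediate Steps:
D(f) = 8 + f
X(p, j) = j*(8 + j/2)/6 (X(p, j) = ((8 + j/2)*j)/6 = (j*(8 + j/2))/6 = j*(8 + j/2)/6)
3005/(((1038 - 1998)*(-1170 + ((747 - 96) - 128)))) + X(-13, 28)/4606 = 3005/(((1038 - 1998)*(-1170 + ((747 - 96) - 128)))) + ((1/12)*28*(16 + 28))/4606 = 3005/((-960*(-1170 + (651 - 128)))) + ((1/12)*28*44)*(1/4606) = 3005/((-960*(-1170 + 523))) + (308/3)*(1/4606) = 3005/((-960*(-647))) + 22/987 = 3005/621120 + 22/987 = 3005*(1/621120) + 22/987 = 601/124224 + 22/987 = 1108705/40869696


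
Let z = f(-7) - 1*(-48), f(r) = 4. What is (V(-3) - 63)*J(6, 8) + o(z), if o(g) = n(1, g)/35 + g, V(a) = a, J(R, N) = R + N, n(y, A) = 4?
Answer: -30516/35 ≈ -871.89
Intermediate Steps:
J(R, N) = N + R
z = 52 (z = 4 - 1*(-48) = 4 + 48 = 52)
o(g) = 4/35 + g
(V(-3) - 63)*J(6, 8) + o(z) = (-3 - 63)*(8 + 6) + (4/35 + 52) = -66*14 + 1824/35 = -924 + 1824/35 = -30516/35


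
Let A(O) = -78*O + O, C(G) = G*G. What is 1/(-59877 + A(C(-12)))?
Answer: -1/70965 ≈ -1.4091e-5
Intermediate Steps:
C(G) = G²
A(O) = -77*O
1/(-59877 + A(C(-12))) = 1/(-59877 - 77*(-12)²) = 1/(-59877 - 77*144) = 1/(-59877 - 11088) = 1/(-70965) = -1/70965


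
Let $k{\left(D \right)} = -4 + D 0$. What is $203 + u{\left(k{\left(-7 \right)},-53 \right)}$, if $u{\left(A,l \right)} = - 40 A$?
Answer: $363$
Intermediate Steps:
$k{\left(D \right)} = -4$ ($k{\left(D \right)} = -4 + 0 = -4$)
$203 + u{\left(k{\left(-7 \right)},-53 \right)} = 203 - -160 = 203 + 160 = 363$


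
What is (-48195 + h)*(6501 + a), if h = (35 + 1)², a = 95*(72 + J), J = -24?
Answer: -518749839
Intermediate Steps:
a = 4560 (a = 95*(72 - 24) = 95*48 = 4560)
h = 1296 (h = 36² = 1296)
(-48195 + h)*(6501 + a) = (-48195 + 1296)*(6501 + 4560) = -46899*11061 = -518749839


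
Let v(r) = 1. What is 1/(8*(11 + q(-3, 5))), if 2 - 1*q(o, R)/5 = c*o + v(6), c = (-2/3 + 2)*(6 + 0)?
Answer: 1/1088 ≈ 0.00091912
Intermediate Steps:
c = 8 (c = (-2*1/3 + 2)*6 = (-2/3 + 2)*6 = (4/3)*6 = 8)
q(o, R) = 5 - 40*o (q(o, R) = 10 - 5*(8*o + 1) = 10 - 5*(1 + 8*o) = 10 + (-5 - 40*o) = 5 - 40*o)
1/(8*(11 + q(-3, 5))) = 1/(8*(11 + (5 - 40*(-3)))) = 1/(8*(11 + (5 + 120))) = 1/(8*(11 + 125)) = 1/(8*136) = 1/1088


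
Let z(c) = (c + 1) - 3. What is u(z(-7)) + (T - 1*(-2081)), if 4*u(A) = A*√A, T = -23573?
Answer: -21492 - 27*I/4 ≈ -21492.0 - 6.75*I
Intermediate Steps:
z(c) = -2 + c (z(c) = (1 + c) - 3 = -2 + c)
u(A) = A^(3/2)/4 (u(A) = (A*√A)/4 = A^(3/2)/4)
u(z(-7)) + (T - 1*(-2081)) = (-2 - 7)^(3/2)/4 + (-23573 - 1*(-2081)) = (-9)^(3/2)/4 + (-23573 + 2081) = (-27*I)/4 - 21492 = -27*I/4 - 21492 = -21492 - 27*I/4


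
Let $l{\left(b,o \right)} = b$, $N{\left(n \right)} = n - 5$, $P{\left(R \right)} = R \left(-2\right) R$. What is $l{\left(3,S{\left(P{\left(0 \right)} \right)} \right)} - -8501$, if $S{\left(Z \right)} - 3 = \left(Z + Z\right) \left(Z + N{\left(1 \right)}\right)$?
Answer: $8504$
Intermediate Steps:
$P{\left(R \right)} = - 2 R^{2}$ ($P{\left(R \right)} = - 2 R R = - 2 R^{2}$)
$N{\left(n \right)} = -5 + n$ ($N{\left(n \right)} = n - 5 = -5 + n$)
$S{\left(Z \right)} = 3 + 2 Z \left(-4 + Z\right)$ ($S{\left(Z \right)} = 3 + \left(Z + Z\right) \left(Z + \left(-5 + 1\right)\right) = 3 + 2 Z \left(Z - 4\right) = 3 + 2 Z \left(-4 + Z\right)$)
$l{\left(3,S{\left(P{\left(0 \right)} \right)} \right)} - -8501 = 3 - -8501 = 3 + 8501 = 8504$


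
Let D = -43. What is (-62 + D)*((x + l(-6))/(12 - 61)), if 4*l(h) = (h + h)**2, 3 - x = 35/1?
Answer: 60/7 ≈ 8.5714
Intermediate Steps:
x = -32 (x = 3 - 35/1 = 3 - 35 = -32)
l(h) = h**2 (l(h) = (h + h)**2/4 = (2*h)**2/4 = (4*h**2)/4 = h**2)
(-62 + D)*((x + l(-6))/(12 - 61)) = (-62 - 43)*((-32 + (-6)**2)/(12 - 61)) = -105*(-32 + 36)/(-49) = -420*(-1)/49 = -105*(-4/49) = 60/7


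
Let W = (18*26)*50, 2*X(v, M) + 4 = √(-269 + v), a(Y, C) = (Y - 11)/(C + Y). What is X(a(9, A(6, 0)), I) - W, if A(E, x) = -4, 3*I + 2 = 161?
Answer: -23402 + I*√6735/10 ≈ -23402.0 + 8.2067*I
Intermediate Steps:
I = 53 (I = -⅔ + (⅓)*161 = -⅔ + 161/3 = 53)
a(Y, C) = (-11 + Y)/(C + Y)
X(v, M) = -2 + √(-269 + v)/2
W = 23400 (W = 468*50 = 23400)
X(a(9, A(6, 0)), I) - W = (-2 + √(-269 + (-11 + 9)/(-4 + 9))/2) - 1*23400 = (-2 + √(-269 - 2/5)/2) - 23400 = (-2 + √(-269 + (⅕)*(-2))/2) - 23400 = (-2 + √(-269 - ⅖)/2) - 23400 = (-2 + √(-1347/5)/2) - 23400 = (-2 + (I*√6735/5)/2) - 23400 = (-2 + I*√6735/10) - 23400 = -23402 + I*√6735/10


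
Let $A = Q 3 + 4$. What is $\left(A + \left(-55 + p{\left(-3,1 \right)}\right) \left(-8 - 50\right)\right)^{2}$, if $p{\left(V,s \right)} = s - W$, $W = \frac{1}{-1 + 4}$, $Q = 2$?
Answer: $\frac{89946256}{9} \approx 9.994 \cdot 10^{6}$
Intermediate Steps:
$W = \frac{1}{3} \approx 0.33333$
$p{\left(V,s \right)} = - \frac{1}{3} + s$ ($p{\left(V,s \right)} = s - \frac{1}{3} = - \frac{1}{3} + s$)
$A = 10$ ($A = 2 \cdot 3 + 4 = 6 + 4 = 10$)
$\left(A + \left(-55 + p{\left(-3,1 \right)}\right) \left(-8 - 50\right)\right)^{2} = \left(10 + \left(-55 + \left(- \frac{1}{3} + 1\right)\right) \left(-8 - 50\right)\right)^{2} = \left(10 + \left(-55 + \frac{2}{3}\right) \left(-58\right)\right)^{2} = \left(10 - - \frac{9454}{3}\right)^{2} = \left(10 + \frac{9454}{3}\right)^{2} = \left(\frac{9484}{3}\right)^{2} = \frac{89946256}{9}$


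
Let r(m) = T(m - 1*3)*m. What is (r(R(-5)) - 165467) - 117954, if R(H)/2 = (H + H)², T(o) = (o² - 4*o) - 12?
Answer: 7318379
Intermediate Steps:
T(o) = -12 + o² - 4*o
R(H) = 8*H² (R(H) = 2*(H + H)² = 2*(2*H)² = 2*(4*H²) = 8*H²)
r(m) = m*((-3 + m)² - 4*m) (r(m) = (-12 + (m - 1*3)² - 4*(m - 1*3))*m = (-12 + (m - 3)² - 4*(m - 3))*m = (-12 + (-3 + m)² - 4*(-3 + m))*m = (-12 + (-3 + m)² + (12 - 4*m))*m = ((-3 + m)² - 4*m)*m = m*((-3 + m)² - 4*m))
(r(R(-5)) - 165467) - 117954 = ((8*(-5)²)*(9 + (8*(-5)²)² - 80*(-5)²) - 165467) - 117954 = ((8*25)*(9 + (8*25)² - 80*25) - 165467) - 117954 = (200*(9 + 200² - 10*200) - 165467) - 117954 = (200*(9 + 40000 - 2000) - 165467) - 117954 = (200*38009 - 165467) - 117954 = (7601800 - 165467) - 117954 = 7436333 - 117954 = 7318379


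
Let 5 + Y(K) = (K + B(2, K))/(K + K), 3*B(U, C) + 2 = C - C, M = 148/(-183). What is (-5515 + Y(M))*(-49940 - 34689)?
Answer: 69127082925/148 ≈ 4.6708e+8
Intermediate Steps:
M = -148/183 (M = 148*(-1/183) = -148/183 ≈ -0.80874)
B(U, C) = -⅔ (B(U, C) = -⅔ + (C - C)/3 = -⅔ + (⅓)*0 = -⅔ + 0 = -⅔)
Y(K) = -5 + (-⅔ + K)/(2*K) (Y(K) = -5 + (K - ⅔)/(K + K) = -5 + (-⅔ + K)/((2*K)) = -5 + (-⅔ + K)*(1/(2*K)) = -5 + (-⅔ + K)/(2*K))
(-5515 + Y(M))*(-49940 - 34689) = (-5515 + (-2 - 27*(-148/183))/(6*(-148/183)))*(-49940 - 34689) = (-5515 + (⅙)*(-183/148)*(-2 + 1332/61))*(-84629) = (-5515 + (⅙)*(-183/148)*(1210/61))*(-84629) = (-5515 - 605/148)*(-84629) = -816825/148*(-84629) = 69127082925/148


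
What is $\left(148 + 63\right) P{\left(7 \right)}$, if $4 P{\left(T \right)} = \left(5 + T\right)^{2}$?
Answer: $7596$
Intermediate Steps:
$P{\left(T \right)} = \frac{\left(5 + T\right)^{2}}{4}$
$\left(148 + 63\right) P{\left(7 \right)} = \left(148 + 63\right) \frac{\left(5 + 7\right)^{2}}{4} = 211 \frac{12^{2}}{4} = 211 \cdot \frac{1}{4} \cdot 144 = 211 \cdot 36 = 7596$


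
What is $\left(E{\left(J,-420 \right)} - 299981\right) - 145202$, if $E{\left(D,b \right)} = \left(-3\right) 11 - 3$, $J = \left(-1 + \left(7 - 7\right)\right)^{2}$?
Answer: $-445219$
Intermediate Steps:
$J = 1$ ($J = \left(-1 + \left(7 - 7\right)\right)^{2} = \left(-1 + 0\right)^{2} = \left(-1\right)^{2} = 1$)
$E{\left(D,b \right)} = -36$ ($E{\left(D,b \right)} = -33 - 3 = -36$)
$\left(E{\left(J,-420 \right)} - 299981\right) - 145202 = \left(-36 - 299981\right) - 145202 = -300017 - 145202 = -445219$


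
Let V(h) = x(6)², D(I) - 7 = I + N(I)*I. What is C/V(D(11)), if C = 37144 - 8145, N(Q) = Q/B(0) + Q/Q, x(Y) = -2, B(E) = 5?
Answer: 28999/4 ≈ 7249.8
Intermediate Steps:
N(Q) = 1 + Q/5 (N(Q) = Q/5 + Q/Q = Q*(⅕) + 1 = Q/5 + 1 = 1 + Q/5)
C = 28999
D(I) = 7 + I + I*(1 + I/5) (D(I) = 7 + (I + (1 + I/5)*I) = 7 + (I + I*(1 + I/5)) = 7 + I + I*(1 + I/5))
V(h) = 4 (V(h) = (-2)² = 4)
C/V(D(11)) = 28999/4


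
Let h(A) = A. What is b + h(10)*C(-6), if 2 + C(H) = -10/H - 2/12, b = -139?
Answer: -144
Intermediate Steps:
C(H) = -13/6 - 10/H (C(H) = -2 + (-10/H - 2/12) = -2 + (-10/H - 2*1/12) = -2 + (-10/H - ⅙) = -2 + (-⅙ - 10/H) = -13/6 - 10/H)
b + h(10)*C(-6) = -139 + 10*(-13/6 - 10/(-6)) = -139 + 10*(-13/6 - 10*(-⅙)) = -139 + 10*(-13/6 + 5/3) = -139 + 10*(-½) = -139 - 5 = -144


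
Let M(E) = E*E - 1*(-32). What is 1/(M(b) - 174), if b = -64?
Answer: 1/3954 ≈ 0.00025291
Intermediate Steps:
M(E) = 32 + E**2 (M(E) = E**2 + 32 = 32 + E**2)
1/(M(b) - 174) = 1/((32 + (-64)**2) - 174) = 1/((32 + 4096) - 174) = 1/(4128 - 174) = 1/3954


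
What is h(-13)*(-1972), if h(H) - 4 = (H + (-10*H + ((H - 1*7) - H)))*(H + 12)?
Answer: 209032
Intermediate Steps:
h(H) = 4 + (-7 - 9*H)*(12 + H) (h(H) = 4 + (H + (-10*H + ((H - 1*7) - H)))*(H + 12) = 4 + (H + (-10*H + ((H - 7) - H)))*(12 + H) = 4 + (H + (-10*H + ((-7 + H) - H)))*(12 + H) = 4 + (H + (-10*H - 7))*(12 + H) = 4 + (H + (-7 - 10*H))*(12 + H) = 4 + (-7 - 9*H)*(12 + H))
h(-13)*(-1972) = (-80 - 115*(-13) - 9*(-13)²)*(-1972) = (-80 + 1495 - 9*169)*(-1972) = (-80 + 1495 - 1521)*(-1972) = -106*(-1972) = 209032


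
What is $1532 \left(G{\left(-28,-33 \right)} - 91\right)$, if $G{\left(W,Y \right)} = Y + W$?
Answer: $-232864$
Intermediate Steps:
$G{\left(W,Y \right)} = W + Y$
$1532 \left(G{\left(-28,-33 \right)} - 91\right) = 1532 \left(\left(-28 - 33\right) - 91\right) = 1532 \left(-61 - 91\right) = 1532 \left(-152\right) = -232864$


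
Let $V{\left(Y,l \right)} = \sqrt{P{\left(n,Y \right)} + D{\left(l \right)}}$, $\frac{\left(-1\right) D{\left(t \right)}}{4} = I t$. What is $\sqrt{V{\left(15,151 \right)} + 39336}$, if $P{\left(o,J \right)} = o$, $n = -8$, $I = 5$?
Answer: $\sqrt{39336 + 2 i \sqrt{757}} \approx 198.33 + 0.139 i$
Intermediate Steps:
$D{\left(t \right)} = - 20 t$ ($D{\left(t \right)} = - 4 \cdot 5 t = - 20 t$)
$V{\left(Y,l \right)} = \sqrt{-8 - 20 l}$
$\sqrt{V{\left(15,151 \right)} + 39336} = \sqrt{2 \sqrt{-2 - 755} + 39336} = \sqrt{2 \sqrt{-757} + 39336} = \sqrt{2 i \sqrt{757} + 39336} = \sqrt{39336 + 2 i \sqrt{757}}$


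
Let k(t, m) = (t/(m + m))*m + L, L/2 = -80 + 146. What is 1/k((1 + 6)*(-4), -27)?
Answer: 1/118 ≈ 0.0084746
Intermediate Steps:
L = 132 (L = 2*(-80 + 146) = 2*66 = 132)
k(t, m) = 132 + t/2 (k(t, m) = (t/(m + m))*m + 132 = (t/((2*m)))*m + 132 = ((1/(2*m))*t)*m + 132 = (t/(2*m))*m + 132 = t/2 + 132 = 132 + t/2)
1/k((1 + 6)*(-4), -27) = 1/(132 + ((1 + 6)*(-4))/2) = 1/(132 + (7*(-4))/2) = 1/(132 + (½)*(-28)) = 1/(132 - 14) = 1/118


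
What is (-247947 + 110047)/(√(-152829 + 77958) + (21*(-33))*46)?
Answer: 97688360/22584039 + 27580*I*√8319/67752117 ≈ 4.3255 + 0.037128*I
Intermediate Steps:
(-247947 + 110047)/(√(-152829 + 77958) + (21*(-33))*46) = -137900/(√(-74871) - 693*46) = -137900/(3*I*√8319 - 31878) = -137900/(-31878 + 3*I*√8319)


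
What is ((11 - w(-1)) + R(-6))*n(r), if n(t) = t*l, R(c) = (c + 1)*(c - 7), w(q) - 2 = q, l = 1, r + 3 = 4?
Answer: 75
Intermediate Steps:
r = 1 (r = -3 + 4 = 1)
w(q) = 2 + q
R(c) = (1 + c)*(-7 + c)
n(t) = t (n(t) = t*1 = t)
((11 - w(-1)) + R(-6))*n(r) = ((11 - (2 - 1)) + (-7 + (-6)² - 6*(-6)))*1 = ((11 - 1*1) + (-7 + 36 + 36))*1 = ((11 - 1) + 65)*1 = (10 + 65)*1 = 75*1 = 75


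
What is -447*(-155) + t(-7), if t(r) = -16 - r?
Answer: 69276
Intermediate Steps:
-447*(-155) + t(-7) = -447*(-155) + (-16 - 1*(-7)) = 69285 + (-16 + 7) = 69285 - 9 = 69276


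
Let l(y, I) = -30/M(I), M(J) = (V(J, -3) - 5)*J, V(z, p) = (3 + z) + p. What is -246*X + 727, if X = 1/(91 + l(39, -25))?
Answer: 274508/379 ≈ 724.30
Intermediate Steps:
V(z, p) = 3 + p + z
M(J) = J*(-5 + J) (M(J) = ((3 - 3 + J) - 5)*J = (J - 5)*J = (-5 + J)*J = J*(-5 + J))
l(y, I) = -30/(I*(-5 + I)) (l(y, I) = -30*1/(I*(-5 + I)) = -30/(I*(-5 + I)))
X = 25/2274 (X = 1/(91 - 30/(-25*(-5 - 25))) = 1/(91 - 30*(-1/25)/(-30)) = 1/(91 - 30*(-1/25)*(-1/30)) = 1/(91 - 1/25) = 1/(2274/25) = 25/2274 ≈ 0.010994)
-246*X + 727 = -246*25/2274 + 727 = -1025/379 + 727 = 274508/379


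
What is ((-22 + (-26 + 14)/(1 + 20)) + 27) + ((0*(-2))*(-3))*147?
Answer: 31/7 ≈ 4.4286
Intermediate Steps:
((-22 + (-26 + 14)/(1 + 20)) + 27) + ((0*(-2))*(-3))*147 = ((-22 - 12/21) + 27) + (0*(-3))*147 = ((-22 - 12*1/21) + 27) + 0*147 = ((-22 - 4/7) + 27) + 0 = (-158/7 + 27) + 0 = 31/7 + 0 = 31/7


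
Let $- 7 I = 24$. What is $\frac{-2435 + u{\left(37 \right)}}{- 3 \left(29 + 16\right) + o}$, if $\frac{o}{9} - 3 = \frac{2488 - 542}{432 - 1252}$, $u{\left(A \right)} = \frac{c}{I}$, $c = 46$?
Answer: $\frac{6023105}{318222} \approx 18.927$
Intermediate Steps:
$I = - \frac{24}{7}$ ($I = \left(- \frac{1}{7}\right) 24 = - \frac{24}{7} \approx -3.4286$)
$u{\left(A \right)} = - \frac{161}{12}$ ($u{\left(A \right)} = \frac{46}{- \frac{24}{7}} = 46 \left(- \frac{7}{24}\right) = - \frac{161}{12}$)
$o = \frac{2313}{410}$ ($o = 27 + 9 \frac{2488 - 542}{432 - 1252} = 27 + 9 \frac{1946}{-820} = 27 + 9 \cdot 1946 \left(- \frac{1}{820}\right) = 27 + 9 \left(- \frac{973}{410}\right) = 27 - \frac{8757}{410} = \frac{2313}{410} \approx 5.6415$)
$\frac{-2435 + u{\left(37 \right)}}{- 3 \left(29 + 16\right) + o} = \frac{-2435 - \frac{161}{12}}{- 3 \left(29 + 16\right) + \frac{2313}{410}} = - \frac{29381}{12 \left(\left(-3\right) 45 + \frac{2313}{410}\right)} = - \frac{29381}{12 \left(-135 + \frac{2313}{410}\right)} = - \frac{29381}{12 \left(- \frac{53037}{410}\right)} = \left(- \frac{29381}{12}\right) \left(- \frac{410}{53037}\right) = \frac{6023105}{318222}$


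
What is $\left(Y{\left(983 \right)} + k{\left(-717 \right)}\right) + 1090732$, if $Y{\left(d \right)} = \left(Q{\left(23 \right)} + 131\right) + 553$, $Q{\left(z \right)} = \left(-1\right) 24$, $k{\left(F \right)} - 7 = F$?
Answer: $1090682$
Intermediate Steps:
$k{\left(F \right)} = 7 + F$
$Q{\left(z \right)} = -24$
$Y{\left(d \right)} = 660$ ($Y{\left(d \right)} = \left(-24 + 131\right) + 553 = 107 + 553 = 660$)
$\left(Y{\left(983 \right)} + k{\left(-717 \right)}\right) + 1090732 = \left(660 + \left(7 - 717\right)\right) + 1090732 = \left(660 - 710\right) + 1090732 = -50 + 1090732 = 1090682$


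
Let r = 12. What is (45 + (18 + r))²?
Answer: 5625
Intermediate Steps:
(45 + (18 + r))² = (45 + (18 + 12))² = (45 + 30)² = 75² = 5625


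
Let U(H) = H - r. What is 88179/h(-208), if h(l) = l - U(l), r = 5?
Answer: 88179/5 ≈ 17636.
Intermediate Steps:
U(H) = -5 + H (U(H) = H - 1*5 = H - 5 = -5 + H)
h(l) = 5 (h(l) = l - (-5 + l) = l + (5 - l) = 5)
88179/h(-208) = 88179/5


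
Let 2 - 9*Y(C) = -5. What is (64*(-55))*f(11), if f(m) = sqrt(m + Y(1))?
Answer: -3520*sqrt(106)/3 ≈ -12080.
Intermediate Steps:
Y(C) = 7/9 (Y(C) = 2/9 - 1/9*(-5) = 2/9 + 5/9 = 7/9)
f(m) = sqrt(7/9 + m) (f(m) = sqrt(m + 7/9) = sqrt(7/9 + m))
(64*(-55))*f(11) = (64*(-55))*(sqrt(7 + 9*11)/3) = -3520*sqrt(7 + 99)/3 = -3520*sqrt(106)/3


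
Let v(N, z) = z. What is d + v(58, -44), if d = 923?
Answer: 879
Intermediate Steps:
d + v(58, -44) = 923 - 44 = 879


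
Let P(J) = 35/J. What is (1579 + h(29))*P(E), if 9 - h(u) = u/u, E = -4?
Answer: -55545/4 ≈ -13886.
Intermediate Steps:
h(u) = 8 (h(u) = 9 - u/u = 9 - 1*1 = 9 - 1 = 8)
(1579 + h(29))*P(E) = (1579 + 8)*(35/(-4)) = 1587*(35*(-¼)) = 1587*(-35/4) = -55545/4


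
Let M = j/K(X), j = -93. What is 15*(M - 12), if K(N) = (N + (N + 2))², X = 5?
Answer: -3035/16 ≈ -189.69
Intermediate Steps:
K(N) = (2 + 2*N)² (K(N) = (N + (2 + N))² = (2 + 2*N)²)
M = -31/48 (M = -93*1/(4*(1 + 5)²) = -93/(4*6²) = -93/(4*36) = -93/144 = -93*1/144 = -31/48 ≈ -0.64583)
15*(M - 12) = 15*(-31/48 - 12) = 15*(-607/48) = -3035/16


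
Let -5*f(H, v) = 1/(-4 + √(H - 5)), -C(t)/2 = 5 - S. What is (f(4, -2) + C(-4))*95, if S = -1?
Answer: -19304/17 + 19*I/17 ≈ -1135.5 + 1.1176*I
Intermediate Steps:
C(t) = -12 (C(t) = -2*(5 - 1*(-1)) = -2*(5 + 1) = -2*6 = -12)
f(H, v) = -1/(5*(-4 + √(-5 + H))) (f(H, v) = -1/(5*(-4 + √(H - 5))) = -1/(5*(-4 + √(-5 + H))))
(f(4, -2) + C(-4))*95 = (-1/(-20 + 5*√(-5 + 4)) - 12)*95 = (-1/(-20 + 5*√(-1)) - 12)*95 = (-1/(-20 + 5*I) - 12)*95 = (-(-20 - 5*I)/425 - 12)*95 = (-12 - (-20 - 5*I)/425)*95 = -1140 - 19*(-20 - 5*I)/85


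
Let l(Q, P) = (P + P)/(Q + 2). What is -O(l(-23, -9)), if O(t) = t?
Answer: -6/7 ≈ -0.85714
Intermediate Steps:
l(Q, P) = 2*P/(2 + Q) (l(Q, P) = (2*P)/(2 + Q) = 2*P/(2 + Q))
-O(l(-23, -9)) = -2*(-9)/(2 - 23) = -2*(-9)/(-21) = -2*(-9)*(-1)/21 = -1*6/7 = -6/7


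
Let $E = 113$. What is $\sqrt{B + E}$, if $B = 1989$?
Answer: $\sqrt{2102} \approx 45.848$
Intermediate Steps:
$\sqrt{B + E} = \sqrt{1989 + 113} = \sqrt{2102}$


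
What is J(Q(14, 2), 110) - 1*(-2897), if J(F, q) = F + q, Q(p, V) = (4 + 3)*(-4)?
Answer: 2979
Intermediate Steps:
Q(p, V) = -28 (Q(p, V) = 7*(-4) = -28)
J(Q(14, 2), 110) - 1*(-2897) = (-28 + 110) - 1*(-2897) = 82 + 2897 = 2979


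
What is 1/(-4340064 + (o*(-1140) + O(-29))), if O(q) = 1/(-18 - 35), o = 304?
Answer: -53/248391073 ≈ -2.1337e-7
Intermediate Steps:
O(q) = -1/53 (O(q) = 1/(-53) = -1/53)
1/(-4340064 + (o*(-1140) + O(-29))) = 1/(-4340064 + (304*(-1140) - 1/53)) = 1/(-4340064 + (-346560 - 1/53)) = 1/(-4340064 - 18367681/53) = 1/(-248391073/53) = -53/248391073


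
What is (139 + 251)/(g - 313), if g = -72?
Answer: -78/77 ≈ -1.0130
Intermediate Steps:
(139 + 251)/(g - 313) = (139 + 251)/(-72 - 313) = 390/(-385) = 390*(-1/385) = -78/77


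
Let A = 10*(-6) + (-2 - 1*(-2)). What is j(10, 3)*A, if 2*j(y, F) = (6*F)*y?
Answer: -5400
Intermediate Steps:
j(y, F) = 3*F*y (j(y, F) = ((6*F)*y)/2 = (6*F*y)/2 = 3*F*y)
A = -60 (A = -60 + (-2 + 2) = -60 + 0 = -60)
j(10, 3)*A = (3*3*10)*(-60) = 90*(-60) = -5400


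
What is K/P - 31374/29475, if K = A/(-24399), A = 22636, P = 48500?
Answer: -41252374619/38754761625 ≈ -1.0644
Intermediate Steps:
K = -22636/24399 (K = 22636/(-24399) = 22636*(-1/24399) = -22636/24399 ≈ -0.92774)
K/P - 31374/29475 = -22636/24399/48500 - 31374/29475 = -22636/24399*1/48500 - 31374*1/29475 = -5659/295837875 - 3486/3275 = -41252374619/38754761625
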